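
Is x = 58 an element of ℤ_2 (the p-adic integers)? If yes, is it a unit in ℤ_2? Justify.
x ∈ ℤ_2 but not a unit; v_2(x) = 1 > 0

ℤ_2 = {x ∈ ℚ_2 : v_2(x) ≥ 0} and ℤ_2^× = {x ∈ ℤ_2 : v_2(x) = 0}. Here v_2(58) = v_2(num) − v_2(den) = 1; compare against these criteria.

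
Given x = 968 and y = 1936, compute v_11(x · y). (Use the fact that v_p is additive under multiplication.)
v_11(1874048) = 4

v_p(x) = 2 (factor: 968 = 11^2 · 8); v_p(y) = 2 (factor: 1936 = 11^2 · 16). Additivity: v_p(xy) = v_p(x) + v_p(y) = 2 + 2 = 4. (Direct check: xy = 1874048 = 11^4 · (128).)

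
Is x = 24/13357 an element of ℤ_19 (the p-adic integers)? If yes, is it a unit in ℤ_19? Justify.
x ∉ ℤ_19 (v_19(x) = -2 < 0)

ℤ_19 = {x ∈ ℚ_19 : v_19(x) ≥ 0} and ℤ_19^× = {x ∈ ℤ_19 : v_19(x) = 0}. Here v_19(24/13357) = v_19(num) − v_19(den) = -2; compare against these criteria.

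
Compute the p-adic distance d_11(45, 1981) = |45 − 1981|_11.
d_11(45, 1981) = 1/121

Step 1 — x − y = 45 − 1981 = -1936. Step 2 — v_11(-1936) = 2 (factor: -1936 = −(11^2 · 16); the sign does not affect v_p). Step 3 — |x − y|_11 = 11^{-2} = 1/121.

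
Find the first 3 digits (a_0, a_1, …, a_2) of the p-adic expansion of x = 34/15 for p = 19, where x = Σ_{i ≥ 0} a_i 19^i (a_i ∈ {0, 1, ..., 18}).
(a_0, …, a_2) = (1, 14, 17)

v_19(34/15) = 0 (numerator and denominator both coprime to 19), so x ∈ ℤ_19^×. Compute digits iteratively via a_i = x_i mod 19, x_{i+1} = (x_i − a_i)/19, with x_0 = x:
  x_0 = 34/15;  a_0 = 1;  x_1 = (x_0 − 1)/19 = 1/15
  x_1 = 1/15;  a_1 = 14;  x_2 = (x_1 − 14)/19 = -11/15
  x_2 = -11/15;  a_2 = 17;  x_3 = (x_2 − 17)/19 = -14/15
Digits: (1, 14, 17).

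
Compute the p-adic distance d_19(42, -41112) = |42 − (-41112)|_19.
d_19(42, -41112) = 1/6859

Step 1 — x − y = 42 − (-41112) = 41154. Step 2 — v_19(41154) = 3 (factor: 41154 = (19^3 · 6); the sign does not affect v_p). Step 3 — |x − y|_19 = 19^{-3} = 1/6859.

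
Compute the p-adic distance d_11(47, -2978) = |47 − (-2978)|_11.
d_11(47, -2978) = 1/121

Step 1 — x − y = 47 − (-2978) = 3025. Step 2 — v_11(3025) = 2 (factor: 3025 = (11^2 · 25); the sign does not affect v_p). Step 3 — |x − y|_11 = 11^{-2} = 1/121.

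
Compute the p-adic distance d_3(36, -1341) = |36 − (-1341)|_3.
d_3(36, -1341) = 1/81

Step 1 — x − y = 36 − (-1341) = 1377. Step 2 — v_3(1377) = 4 (factor: 1377 = (3^4 · 17); the sign does not affect v_p). Step 3 — |x − y|_3 = 3^{-4} = 1/81.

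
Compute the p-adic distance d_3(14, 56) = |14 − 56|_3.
d_3(14, 56) = 1/3

Step 1 — x − y = 14 − 56 = -42. Step 2 — v_3(-42) = 1 (factor: -42 = −(3^1 · 14); the sign does not affect v_p). Step 3 — |x − y|_3 = 3^{-1} = 1/3.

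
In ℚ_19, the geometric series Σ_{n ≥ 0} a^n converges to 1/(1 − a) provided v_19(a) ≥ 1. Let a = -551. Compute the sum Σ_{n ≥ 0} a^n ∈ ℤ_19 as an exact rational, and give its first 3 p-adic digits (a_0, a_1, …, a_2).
Σ a^n = 1/(1 − a) = 1/552;  first 3 digits = (1, 9, 3)

v_19(a) = 1 ≥ 1, so the series converges in ℤ_19 to 1/(1 − a) = 1/(1 − (-551)) = 1/552. Expand this rational in ℤ_19: compute digits iteratively via d_i = x_i mod 19, x_{i+1} = (x_i − d_i)/19. The first 3 digits are (1, 9, 3).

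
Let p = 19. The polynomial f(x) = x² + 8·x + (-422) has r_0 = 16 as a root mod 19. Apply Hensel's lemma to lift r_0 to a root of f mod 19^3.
r_2 = 2923 (mod 6859)

Hensel: r_{i+1} = r_i − f(r_i)·(f′(r_i))^{-1} mod 19^{i+2}, f′(x) = 2x + 8. Iterate:
  r_0 = 16 (mod 19)
  r_1 = 35 (mod 361)
  r_2 = 2923 (mod 6859)
Final: r = 2923 satisfies f(r) ≡ 0 mod 19^3.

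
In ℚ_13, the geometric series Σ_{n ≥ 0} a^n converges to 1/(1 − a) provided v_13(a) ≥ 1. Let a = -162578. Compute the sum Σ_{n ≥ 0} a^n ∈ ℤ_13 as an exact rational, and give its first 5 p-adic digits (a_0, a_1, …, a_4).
Σ a^n = 1/(1 − a) = 1/162579;  first 5 digits = (1, 0, 0, 4, 7)

v_13(a) = 3 ≥ 1, so the series converges in ℤ_13 to 1/(1 − a) = 1/(1 − (-162578)) = 1/162579. Expand this rational in ℤ_13: compute digits iteratively via d_i = x_i mod 13, x_{i+1} = (x_i − d_i)/13. The first 5 digits are (1, 0, 0, 4, 7).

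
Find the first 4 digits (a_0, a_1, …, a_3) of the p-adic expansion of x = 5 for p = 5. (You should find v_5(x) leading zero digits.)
(a_0, …, a_3) = (0, 1, 0, 0)

v_5(5) = 1, so a_0 = ... = a_0 = 0. Factor out: x = 5^1 · u with u = 1 a unit in ℤ_5. Expand u iteratively via a_{v+i} = u_i mod 5, u_{i+1} = (u_i − a_{v+i})/5:
  u_0 = 1;  a_1 = 1;  u_1 = (u_0 − 1)/5 = 0
  u_1 = 0;  a_2 = 0;  u_2 = (u_1 − 0)/5 = 0
  u_2 = 0;  a_3 = 0;  u_3 = (u_2 − 0)/5 = 0
Digits: (0, 1, 0, 0).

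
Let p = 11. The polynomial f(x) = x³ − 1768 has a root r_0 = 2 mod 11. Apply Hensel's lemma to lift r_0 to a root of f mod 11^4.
r_3 = 189 (mod 14641)

Hensel: r_{i+1} = r_i − f(r_i)/f′(r_i) mod 11^{i+2}, where f′(x) = 3x². Iterate:
  r_0 = 2 (mod 11)
  r_1 = 68 (mod 121)
  r_2 = 189 (mod 1331)
  r_3 = 189 (mod 14641)
Final: r = 189 with f(r) ≡ 0 mod 11^4.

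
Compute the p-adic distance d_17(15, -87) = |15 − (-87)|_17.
d_17(15, -87) = 1/17

Step 1 — x − y = 15 − (-87) = 102. Step 2 — v_17(102) = 1 (factor: 102 = (17^1 · 6); the sign does not affect v_p). Step 3 — |x − y|_17 = 17^{-1} = 1/17.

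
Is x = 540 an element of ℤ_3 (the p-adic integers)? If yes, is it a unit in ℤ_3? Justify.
x ∈ ℤ_3 but not a unit; v_3(x) = 3 > 0

ℤ_3 = {x ∈ ℚ_3 : v_3(x) ≥ 0} and ℤ_3^× = {x ∈ ℤ_3 : v_3(x) = 0}. Here v_3(540) = v_3(num) − v_3(den) = 3; compare against these criteria.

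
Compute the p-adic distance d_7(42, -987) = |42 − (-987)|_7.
d_7(42, -987) = 1/343

Step 1 — x − y = 42 − (-987) = 1029. Step 2 — v_7(1029) = 3 (factor: 1029 = (7^3 · 3); the sign does not affect v_p). Step 3 — |x − y|_7 = 7^{-3} = 1/343.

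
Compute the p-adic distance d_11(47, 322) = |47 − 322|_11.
d_11(47, 322) = 1/11

Step 1 — x − y = 47 − 322 = -275. Step 2 — v_11(-275) = 1 (factor: -275 = −(11^1 · 25); the sign does not affect v_p). Step 3 — |x − y|_11 = 11^{-1} = 1/11.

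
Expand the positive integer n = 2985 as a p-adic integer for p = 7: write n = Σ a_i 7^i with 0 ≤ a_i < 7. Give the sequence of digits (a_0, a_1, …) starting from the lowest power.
(a_0, a_1, …) = (3, 6, 4, 1, 1)

Repeated division by 7 gives the digits low-to-high: 2985 = 3 + 6·7^1 + 4·7^2 + 1·7^3 + 1·7^4. Digit sequence: (3, 6, 4, 1, 1).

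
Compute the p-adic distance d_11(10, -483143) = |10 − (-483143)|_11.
d_11(10, -483143) = 1/161051

Step 1 — x − y = 10 − (-483143) = 483153. Step 2 — v_11(483153) = 5 (factor: 483153 = (11^5 · 3); the sign does not affect v_p). Step 3 — |x − y|_11 = 11^{-5} = 1/161051.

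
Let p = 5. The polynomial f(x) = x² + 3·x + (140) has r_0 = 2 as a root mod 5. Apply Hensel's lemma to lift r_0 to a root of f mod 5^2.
r_1 = 2 (mod 25)

Hensel: r_{i+1} = r_i − f(r_i)·(f′(r_i))^{-1} mod 5^{i+2}, f′(x) = 2x + 3. Iterate:
  r_0 = 2 (mod 5)
  r_1 = 2 (mod 25)
Final: r = 2 satisfies f(r) ≡ 0 mod 5^2.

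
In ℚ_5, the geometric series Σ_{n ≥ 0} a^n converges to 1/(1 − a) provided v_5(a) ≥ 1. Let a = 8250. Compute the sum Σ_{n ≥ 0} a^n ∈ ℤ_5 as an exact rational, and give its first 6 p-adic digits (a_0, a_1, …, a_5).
Σ a^n = 1/(1 − a) = -1/8249;  first 6 digits = (1, 0, 0, 1, 3, 2)

v_5(a) = 3 ≥ 1, so the series converges in ℤ_5 to 1/(1 − a) = 1/(1 − 8250) = -1/8249. Expand this rational in ℤ_5: compute digits iteratively via d_i = x_i mod 5, x_{i+1} = (x_i − d_i)/5. The first 6 digits are (1, 0, 0, 1, 3, 2).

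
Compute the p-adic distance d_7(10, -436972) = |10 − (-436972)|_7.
d_7(10, -436972) = 1/16807

Step 1 — x − y = 10 − (-436972) = 436982. Step 2 — v_7(436982) = 5 (factor: 436982 = (7^5 · 26); the sign does not affect v_p). Step 3 — |x − y|_7 = 7^{-5} = 1/16807.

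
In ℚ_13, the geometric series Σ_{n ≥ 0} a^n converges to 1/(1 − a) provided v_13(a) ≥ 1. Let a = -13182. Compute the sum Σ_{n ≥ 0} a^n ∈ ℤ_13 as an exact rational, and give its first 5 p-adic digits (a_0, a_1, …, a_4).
Σ a^n = 1/(1 − a) = 1/13183;  first 5 digits = (1, 0, 0, 7, 12)

v_13(a) = 3 ≥ 1, so the series converges in ℤ_13 to 1/(1 − a) = 1/(1 − (-13182)) = 1/13183. Expand this rational in ℤ_13: compute digits iteratively via d_i = x_i mod 13, x_{i+1} = (x_i − d_i)/13. The first 5 digits are (1, 0, 0, 7, 12).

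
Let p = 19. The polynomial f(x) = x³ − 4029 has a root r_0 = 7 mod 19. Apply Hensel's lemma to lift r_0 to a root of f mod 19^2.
r_1 = 64 (mod 361)

Hensel: r_{i+1} = r_i − f(r_i)/f′(r_i) mod 19^{i+2}, where f′(x) = 3x². Iterate:
  r_0 = 7 (mod 19)
  r_1 = 64 (mod 361)
Final: r = 64 with f(r) ≡ 0 mod 19^2.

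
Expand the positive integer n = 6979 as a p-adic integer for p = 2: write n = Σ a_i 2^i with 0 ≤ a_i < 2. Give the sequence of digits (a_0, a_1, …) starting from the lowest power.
(a_0, a_1, …) = (1, 1, 0, 0, 0, 0, 1, 0, 1, 1, 0, 1, 1)

Repeated division by 2 gives the digits low-to-high: 6979 = 1 + 1·2^1 + 1·2^6 + 1·2^8 + 1·2^9 + 1·2^11 + 1·2^12. Digit sequence: (1, 1, 0, 0, 0, 0, 1, 0, 1, 1, 0, 1, 1).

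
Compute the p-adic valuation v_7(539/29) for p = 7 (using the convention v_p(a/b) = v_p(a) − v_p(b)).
v_7(539/29) = 2

Factor powers of 7 from the numerator and denominator of the reduced fraction: 539 = 7^2 · 11 and 29 = 7^0 · 29. Apply v_p(a/b) = v_p(a) − v_p(b): v_7(539/29) = 2 − 0 = 2.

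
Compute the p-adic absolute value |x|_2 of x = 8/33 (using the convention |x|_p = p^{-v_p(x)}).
|8/33|_2 = 1/8

Step 1 — compute v_2(x) by factoring powers of 2 out of the numerator and denominator: v_2(8/33) = 3. Step 2 — apply |x|_p = p^{-v_p(x)} = 2^{-3} = 1/8.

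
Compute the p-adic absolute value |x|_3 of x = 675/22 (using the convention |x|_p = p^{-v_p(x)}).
|675/22|_3 = 1/27

Step 1 — compute v_3(x) by factoring powers of 3 out of the numerator and denominator: v_3(675/22) = 3. Step 2 — apply |x|_p = p^{-v_p(x)} = 3^{-3} = 1/27.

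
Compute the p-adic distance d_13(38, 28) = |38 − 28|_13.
d_13(38, 28) = 1

Step 1 — x − y = 38 − 28 = 10. Step 2 — v_13(10) = 0 (factor: 10 = (13^0 · 10); the sign does not affect v_p). Step 3 — |x − y|_13 = 13^{0} = 1.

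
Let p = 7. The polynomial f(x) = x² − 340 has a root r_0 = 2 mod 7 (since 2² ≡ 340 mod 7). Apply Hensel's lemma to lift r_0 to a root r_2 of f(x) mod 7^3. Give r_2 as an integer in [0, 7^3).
r_2 = 37 (mod 343)

Hensel's recurrence: r_{i+1} = r_i − f(r_i)·(f′(r_i))^{-1} mod 7^{i+2}, with f′(x) = 2x. Iterate:
  r_0 = 2 (mod 7)
  r_1 = 37 (mod 49)
  r_2 = 37 (mod 343)
Final: r_2 = 37, and one checks f(r_2) ≡ 0 mod 7^3.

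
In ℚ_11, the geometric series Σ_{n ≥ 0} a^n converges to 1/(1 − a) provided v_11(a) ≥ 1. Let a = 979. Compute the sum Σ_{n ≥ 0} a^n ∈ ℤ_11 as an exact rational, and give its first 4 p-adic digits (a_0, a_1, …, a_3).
Σ a^n = 1/(1 − a) = -1/978;  first 4 digits = (1, 1, 9, 6)

v_11(a) = 1 ≥ 1, so the series converges in ℤ_11 to 1/(1 − a) = 1/(1 − 979) = -1/978. Expand this rational in ℤ_11: compute digits iteratively via d_i = x_i mod 11, x_{i+1} = (x_i − d_i)/11. The first 4 digits are (1, 1, 9, 6).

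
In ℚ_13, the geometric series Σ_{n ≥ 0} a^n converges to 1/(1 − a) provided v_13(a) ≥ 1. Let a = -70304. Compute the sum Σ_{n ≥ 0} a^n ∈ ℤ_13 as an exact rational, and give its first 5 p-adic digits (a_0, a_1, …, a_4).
Σ a^n = 1/(1 − a) = 1/70305;  first 5 digits = (1, 0, 0, 7, 10)

v_13(a) = 3 ≥ 1, so the series converges in ℤ_13 to 1/(1 − a) = 1/(1 − (-70304)) = 1/70305. Expand this rational in ℤ_13: compute digits iteratively via d_i = x_i mod 13, x_{i+1} = (x_i − d_i)/13. The first 5 digits are (1, 0, 0, 7, 10).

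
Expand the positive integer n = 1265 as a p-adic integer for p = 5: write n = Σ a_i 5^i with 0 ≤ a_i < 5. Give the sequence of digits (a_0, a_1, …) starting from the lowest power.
(a_0, a_1, …) = (0, 3, 0, 0, 2)

Repeated division by 5 gives the digits low-to-high: 1265 = 3·5^1 + 2·5^4. Digit sequence: (0, 3, 0, 0, 2).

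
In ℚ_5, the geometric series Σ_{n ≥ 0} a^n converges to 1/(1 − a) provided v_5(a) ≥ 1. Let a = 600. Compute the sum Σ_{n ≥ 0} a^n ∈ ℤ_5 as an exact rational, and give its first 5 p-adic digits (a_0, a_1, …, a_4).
Σ a^n = 1/(1 − a) = -1/599;  first 5 digits = (1, 0, 4, 4, 1)

v_5(a) = 2 ≥ 1, so the series converges in ℤ_5 to 1/(1 − a) = 1/(1 − 600) = -1/599. Expand this rational in ℤ_5: compute digits iteratively via d_i = x_i mod 5, x_{i+1} = (x_i − d_i)/5. The first 5 digits are (1, 0, 4, 4, 1).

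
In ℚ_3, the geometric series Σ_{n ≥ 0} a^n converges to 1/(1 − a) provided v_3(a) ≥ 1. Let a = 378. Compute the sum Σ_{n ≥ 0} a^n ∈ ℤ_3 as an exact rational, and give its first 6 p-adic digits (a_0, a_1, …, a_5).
Σ a^n = 1/(1 − a) = -1/377;  first 6 digits = (1, 0, 0, 2, 1, 1)

v_3(a) = 3 ≥ 1, so the series converges in ℤ_3 to 1/(1 − a) = 1/(1 − 378) = -1/377. Expand this rational in ℤ_3: compute digits iteratively via d_i = x_i mod 3, x_{i+1} = (x_i − d_i)/3. The first 6 digits are (1, 0, 0, 2, 1, 1).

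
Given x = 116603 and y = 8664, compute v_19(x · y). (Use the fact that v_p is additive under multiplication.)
v_19(1010248392) = 5

v_p(x) = 3 (factor: 116603 = 19^3 · 17); v_p(y) = 2 (factor: 8664 = 19^2 · 24). Additivity: v_p(xy) = v_p(x) + v_p(y) = 3 + 2 = 5. (Direct check: xy = 1010248392 = 19^5 · (408).)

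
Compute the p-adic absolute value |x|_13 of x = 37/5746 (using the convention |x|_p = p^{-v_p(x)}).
|37/5746|_13 = 169

Step 1 — compute v_13(x) by factoring powers of 13 out of the numerator and denominator: v_13(37/5746) = -2. Step 2 — apply |x|_p = p^{-v_p(x)} = 13^{2} = 169.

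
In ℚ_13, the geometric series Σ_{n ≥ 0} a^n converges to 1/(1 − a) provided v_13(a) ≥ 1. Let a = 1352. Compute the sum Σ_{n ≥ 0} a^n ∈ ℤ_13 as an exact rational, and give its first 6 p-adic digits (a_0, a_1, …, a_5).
Σ a^n = 1/(1 − a) = -1/1351;  first 6 digits = (1, 0, 8, 0, 12, 4)

v_13(a) = 2 ≥ 1, so the series converges in ℤ_13 to 1/(1 − a) = 1/(1 − 1352) = -1/1351. Expand this rational in ℤ_13: compute digits iteratively via d_i = x_i mod 13, x_{i+1} = (x_i − d_i)/13. The first 6 digits are (1, 0, 8, 0, 12, 4).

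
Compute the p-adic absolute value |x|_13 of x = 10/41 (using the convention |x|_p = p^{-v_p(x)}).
|10/41|_13 = 1

Step 1 — compute v_13(x) by factoring powers of 13 out of the numerator and denominator: v_13(10/41) = 0. Step 2 — apply |x|_p = p^{-v_p(x)} = 13^{0} = 1.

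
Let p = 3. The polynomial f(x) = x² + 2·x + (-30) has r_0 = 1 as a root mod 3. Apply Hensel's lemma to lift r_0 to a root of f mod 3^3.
r_2 = 1 (mod 27)

Hensel: r_{i+1} = r_i − f(r_i)·(f′(r_i))^{-1} mod 3^{i+2}, f′(x) = 2x + 2. Iterate:
  r_0 = 1 (mod 3)
  r_1 = 1 (mod 9)
  r_2 = 1 (mod 27)
Final: r = 1 satisfies f(r) ≡ 0 mod 3^3.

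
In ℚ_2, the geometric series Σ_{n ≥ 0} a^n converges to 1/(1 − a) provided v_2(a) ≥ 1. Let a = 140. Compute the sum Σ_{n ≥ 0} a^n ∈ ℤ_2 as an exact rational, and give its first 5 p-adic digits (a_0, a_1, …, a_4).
Σ a^n = 1/(1 − a) = -1/139;  first 5 digits = (1, 0, 1, 1, 1)

v_2(a) = 2 ≥ 1, so the series converges in ℤ_2 to 1/(1 − a) = 1/(1 − 140) = -1/139. Expand this rational in ℤ_2: compute digits iteratively via d_i = x_i mod 2, x_{i+1} = (x_i − d_i)/2. The first 5 digits are (1, 0, 1, 1, 1).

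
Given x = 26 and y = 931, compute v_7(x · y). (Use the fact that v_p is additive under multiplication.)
v_7(24206) = 2

v_p(x) = 0 (factor: 26 = 7^0 · 26); v_p(y) = 2 (factor: 931 = 7^2 · 19). Additivity: v_p(xy) = v_p(x) + v_p(y) = 0 + 2 = 2. (Direct check: xy = 24206 = 7^2 · (494).)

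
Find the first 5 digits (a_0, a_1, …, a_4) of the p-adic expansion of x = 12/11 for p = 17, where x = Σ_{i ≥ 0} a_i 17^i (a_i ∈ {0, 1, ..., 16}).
(a_0, …, a_4) = (15, 10, 4, 9, 1)

v_17(12/11) = 0 (numerator and denominator both coprime to 17), so x ∈ ℤ_17^×. Compute digits iteratively via a_i = x_i mod 17, x_{i+1} = (x_i − a_i)/17, with x_0 = x:
  x_0 = 12/11;  a_0 = 15;  x_1 = (x_0 − 15)/17 = -9/11
  x_1 = -9/11;  a_1 = 10;  x_2 = (x_1 − 10)/17 = -7/11
  x_2 = -7/11;  a_2 = 4;  x_3 = (x_2 − 4)/17 = -3/11
  x_3 = -3/11;  a_3 = 9;  x_4 = (x_3 − 9)/17 = -6/11
  x_4 = -6/11;  a_4 = 1;  x_5 = (x_4 − 1)/17 = -1/11
Digits: (15, 10, 4, 9, 1).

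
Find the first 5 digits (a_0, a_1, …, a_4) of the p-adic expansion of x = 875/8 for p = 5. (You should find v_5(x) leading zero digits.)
(a_0, …, a_4) = (0, 0, 0, 4, 0)

v_5(875/8) = 3, so a_0 = ... = a_2 = 0. Factor out: x = 5^3 · u with u = 7/8 a unit in ℤ_5. Expand u iteratively via a_{v+i} = u_i mod 5, u_{i+1} = (u_i − a_{v+i})/5:
  u_0 = 7/8;  a_3 = 4;  u_1 = (u_0 − 4)/5 = -5/8
  u_1 = -5/8;  a_4 = 0;  u_2 = (u_1 − 0)/5 = -1/8
Digits: (0, 0, 0, 4, 0).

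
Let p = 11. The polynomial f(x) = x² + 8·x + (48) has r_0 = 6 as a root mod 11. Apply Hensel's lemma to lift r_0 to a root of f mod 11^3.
r_2 = 314 (mod 1331)

Hensel: r_{i+1} = r_i − f(r_i)·(f′(r_i))^{-1} mod 11^{i+2}, f′(x) = 2x + 8. Iterate:
  r_0 = 6 (mod 11)
  r_1 = 72 (mod 121)
  r_2 = 314 (mod 1331)
Final: r = 314 satisfies f(r) ≡ 0 mod 11^3.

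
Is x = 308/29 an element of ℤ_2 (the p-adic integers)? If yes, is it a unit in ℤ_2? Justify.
x ∈ ℤ_2 but not a unit; v_2(x) = 2 > 0

ℤ_2 = {x ∈ ℚ_2 : v_2(x) ≥ 0} and ℤ_2^× = {x ∈ ℤ_2 : v_2(x) = 0}. Here v_2(308/29) = v_2(num) − v_2(den) = 2; compare against these criteria.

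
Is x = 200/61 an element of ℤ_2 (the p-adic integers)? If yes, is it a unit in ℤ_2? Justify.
x ∈ ℤ_2 but not a unit; v_2(x) = 3 > 0

ℤ_2 = {x ∈ ℚ_2 : v_2(x) ≥ 0} and ℤ_2^× = {x ∈ ℤ_2 : v_2(x) = 0}. Here v_2(200/61) = v_2(num) − v_2(den) = 3; compare against these criteria.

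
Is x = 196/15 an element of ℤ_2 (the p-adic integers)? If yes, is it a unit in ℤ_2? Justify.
x ∈ ℤ_2 but not a unit; v_2(x) = 2 > 0

ℤ_2 = {x ∈ ℚ_2 : v_2(x) ≥ 0} and ℤ_2^× = {x ∈ ℤ_2 : v_2(x) = 0}. Here v_2(196/15) = v_2(num) − v_2(den) = 2; compare against these criteria.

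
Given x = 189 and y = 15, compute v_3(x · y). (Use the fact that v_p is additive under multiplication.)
v_3(2835) = 4

v_p(x) = 3 (factor: 189 = 3^3 · 7); v_p(y) = 1 (factor: 15 = 3^1 · 5). Additivity: v_p(xy) = v_p(x) + v_p(y) = 3 + 1 = 4. (Direct check: xy = 2835 = 3^4 · (35).)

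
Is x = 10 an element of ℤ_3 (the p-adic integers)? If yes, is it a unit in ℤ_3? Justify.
x ∈ ℤ_3^× (unit); v_3(x) = 0

ℤ_3 = {x ∈ ℚ_3 : v_3(x) ≥ 0} and ℤ_3^× = {x ∈ ℤ_3 : v_3(x) = 0}. Here v_3(10) = v_3(num) − v_3(den) = 0; compare against these criteria.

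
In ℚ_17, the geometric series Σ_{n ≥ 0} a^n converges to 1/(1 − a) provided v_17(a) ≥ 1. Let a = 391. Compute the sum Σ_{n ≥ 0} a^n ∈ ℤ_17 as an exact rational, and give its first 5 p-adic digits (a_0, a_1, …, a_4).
Σ a^n = 1/(1 − a) = -1/390;  first 5 digits = (1, 6, 3, 9, 7)

v_17(a) = 1 ≥ 1, so the series converges in ℤ_17 to 1/(1 − a) = 1/(1 − 391) = -1/390. Expand this rational in ℤ_17: compute digits iteratively via d_i = x_i mod 17, x_{i+1} = (x_i − d_i)/17. The first 5 digits are (1, 6, 3, 9, 7).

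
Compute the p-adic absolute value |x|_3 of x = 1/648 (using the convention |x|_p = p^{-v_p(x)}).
|1/648|_3 = 81

Step 1 — compute v_3(x) by factoring powers of 3 out of the numerator and denominator: v_3(1/648) = -4. Step 2 — apply |x|_p = p^{-v_p(x)} = 3^{4} = 81.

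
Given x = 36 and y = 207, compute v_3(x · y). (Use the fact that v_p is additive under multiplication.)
v_3(7452) = 4

v_p(x) = 2 (factor: 36 = 3^2 · 4); v_p(y) = 2 (factor: 207 = 3^2 · 23). Additivity: v_p(xy) = v_p(x) + v_p(y) = 2 + 2 = 4. (Direct check: xy = 7452 = 3^4 · (92).)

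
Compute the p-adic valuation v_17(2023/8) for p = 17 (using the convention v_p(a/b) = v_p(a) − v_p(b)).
v_17(2023/8) = 2

Factor powers of 17 from the numerator and denominator of the reduced fraction: 2023 = 17^2 · 7 and 8 = 17^0 · 8. Apply v_p(a/b) = v_p(a) − v_p(b): v_17(2023/8) = 2 − 0 = 2.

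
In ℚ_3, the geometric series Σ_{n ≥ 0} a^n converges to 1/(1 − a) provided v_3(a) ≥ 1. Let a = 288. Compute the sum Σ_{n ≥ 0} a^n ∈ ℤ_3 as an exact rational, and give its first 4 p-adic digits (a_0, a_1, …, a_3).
Σ a^n = 1/(1 − a) = -1/287;  first 4 digits = (1, 0, 2, 1)

v_3(a) = 2 ≥ 1, so the series converges in ℤ_3 to 1/(1 − a) = 1/(1 − 288) = -1/287. Expand this rational in ℤ_3: compute digits iteratively via d_i = x_i mod 3, x_{i+1} = (x_i − d_i)/3. The first 4 digits are (1, 0, 2, 1).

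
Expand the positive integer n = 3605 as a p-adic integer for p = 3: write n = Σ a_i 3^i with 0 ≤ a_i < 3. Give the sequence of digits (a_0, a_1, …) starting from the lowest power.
(a_0, a_1, …) = (2, 1, 1, 1, 2, 2, 1, 1)

Repeated division by 3 gives the digits low-to-high: 3605 = 2 + 1·3^1 + 1·3^2 + 1·3^3 + 2·3^4 + 2·3^5 + 1·3^6 + 1·3^7. Digit sequence: (2, 1, 1, 1, 2, 2, 1, 1).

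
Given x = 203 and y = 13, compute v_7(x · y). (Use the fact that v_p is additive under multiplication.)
v_7(2639) = 1

v_p(x) = 1 (factor: 203 = 7^1 · 29); v_p(y) = 0 (factor: 13 = 7^0 · 13). Additivity: v_p(xy) = v_p(x) + v_p(y) = 1 + 0 = 1. (Direct check: xy = 2639 = 7^1 · (377).)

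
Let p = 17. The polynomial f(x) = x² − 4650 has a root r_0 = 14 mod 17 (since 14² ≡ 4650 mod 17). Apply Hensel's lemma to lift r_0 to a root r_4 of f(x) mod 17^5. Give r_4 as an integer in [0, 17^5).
r_4 = 171612 (mod 1419857)

Hensel's recurrence: r_{i+1} = r_i − f(r_i)·(f′(r_i))^{-1} mod 17^{i+2}, with f′(x) = 2x. Iterate:
  r_0 = 14 (mod 17)
  r_1 = 235 (mod 289)
  r_2 = 4570 (mod 4913)
  r_3 = 4570 (mod 83521)
  r_4 = 171612 (mod 1419857)
Final: r_4 = 171612, and one checks f(r_4) ≡ 0 mod 17^5.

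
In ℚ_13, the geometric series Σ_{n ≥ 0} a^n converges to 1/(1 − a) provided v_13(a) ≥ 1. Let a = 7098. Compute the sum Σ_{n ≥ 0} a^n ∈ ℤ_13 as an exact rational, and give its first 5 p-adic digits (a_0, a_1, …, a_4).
Σ a^n = 1/(1 − a) = -1/7097;  first 5 digits = (1, 0, 3, 3, 9)

v_13(a) = 2 ≥ 1, so the series converges in ℤ_13 to 1/(1 − a) = 1/(1 − 7098) = -1/7097. Expand this rational in ℤ_13: compute digits iteratively via d_i = x_i mod 13, x_{i+1} = (x_i − d_i)/13. The first 5 digits are (1, 0, 3, 3, 9).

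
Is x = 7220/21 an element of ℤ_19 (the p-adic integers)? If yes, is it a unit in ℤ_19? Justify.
x ∈ ℤ_19 but not a unit; v_19(x) = 2 > 0

ℤ_19 = {x ∈ ℚ_19 : v_19(x) ≥ 0} and ℤ_19^× = {x ∈ ℤ_19 : v_19(x) = 0}. Here v_19(7220/21) = v_19(num) − v_19(den) = 2; compare against these criteria.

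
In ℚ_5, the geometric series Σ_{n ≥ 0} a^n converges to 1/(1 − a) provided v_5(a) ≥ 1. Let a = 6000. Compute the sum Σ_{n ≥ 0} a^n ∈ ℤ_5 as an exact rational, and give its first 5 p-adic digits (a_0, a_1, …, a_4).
Σ a^n = 1/(1 − a) = -1/5999;  first 5 digits = (1, 0, 0, 3, 4)

v_5(a) = 3 ≥ 1, so the series converges in ℤ_5 to 1/(1 − a) = 1/(1 − 6000) = -1/5999. Expand this rational in ℤ_5: compute digits iteratively via d_i = x_i mod 5, x_{i+1} = (x_i − d_i)/5. The first 5 digits are (1, 0, 0, 3, 4).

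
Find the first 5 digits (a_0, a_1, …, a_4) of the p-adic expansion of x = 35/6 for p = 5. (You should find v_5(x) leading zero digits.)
(a_0, …, a_4) = (0, 2, 4, 0, 4)

v_5(35/6) = 1, so a_0 = ... = a_0 = 0. Factor out: x = 5^1 · u with u = 7/6 a unit in ℤ_5. Expand u iteratively via a_{v+i} = u_i mod 5, u_{i+1} = (u_i − a_{v+i})/5:
  u_0 = 7/6;  a_1 = 2;  u_1 = (u_0 − 2)/5 = -1/6
  u_1 = -1/6;  a_2 = 4;  u_2 = (u_1 − 4)/5 = -5/6
  u_2 = -5/6;  a_3 = 0;  u_3 = (u_2 − 0)/5 = -1/6
  u_3 = -1/6;  a_4 = 4;  u_4 = (u_3 − 4)/5 = -5/6
Digits: (0, 2, 4, 0, 4).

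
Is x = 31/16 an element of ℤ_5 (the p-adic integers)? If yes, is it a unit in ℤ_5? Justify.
x ∈ ℤ_5^× (unit); v_5(x) = 0

ℤ_5 = {x ∈ ℚ_5 : v_5(x) ≥ 0} and ℤ_5^× = {x ∈ ℤ_5 : v_5(x) = 0}. Here v_5(31/16) = v_5(num) − v_5(den) = 0; compare against these criteria.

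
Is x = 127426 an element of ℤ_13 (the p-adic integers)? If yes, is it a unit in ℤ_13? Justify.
x ∈ ℤ_13 but not a unit; v_13(x) = 3 > 0

ℤ_13 = {x ∈ ℚ_13 : v_13(x) ≥ 0} and ℤ_13^× = {x ∈ ℤ_13 : v_13(x) = 0}. Here v_13(127426) = v_13(num) − v_13(den) = 3; compare against these criteria.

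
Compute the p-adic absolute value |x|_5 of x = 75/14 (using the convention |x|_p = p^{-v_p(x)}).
|75/14|_5 = 1/25

Step 1 — compute v_5(x) by factoring powers of 5 out of the numerator and denominator: v_5(75/14) = 2. Step 2 — apply |x|_p = p^{-v_p(x)} = 5^{-2} = 1/25.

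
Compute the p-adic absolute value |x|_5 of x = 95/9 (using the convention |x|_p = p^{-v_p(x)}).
|95/9|_5 = 1/5

Step 1 — compute v_5(x) by factoring powers of 5 out of the numerator and denominator: v_5(95/9) = 1. Step 2 — apply |x|_p = p^{-v_p(x)} = 5^{-1} = 1/5.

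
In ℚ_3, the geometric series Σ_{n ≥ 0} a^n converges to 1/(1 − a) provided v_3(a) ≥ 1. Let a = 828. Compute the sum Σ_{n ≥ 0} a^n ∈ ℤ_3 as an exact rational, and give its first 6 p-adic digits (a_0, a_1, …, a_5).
Σ a^n = 1/(1 − a) = -1/827;  first 6 digits = (1, 0, 2, 0, 2, 1)

v_3(a) = 2 ≥ 1, so the series converges in ℤ_3 to 1/(1 − a) = 1/(1 − 828) = -1/827. Expand this rational in ℤ_3: compute digits iteratively via d_i = x_i mod 3, x_{i+1} = (x_i − d_i)/3. The first 6 digits are (1, 0, 2, 0, 2, 1).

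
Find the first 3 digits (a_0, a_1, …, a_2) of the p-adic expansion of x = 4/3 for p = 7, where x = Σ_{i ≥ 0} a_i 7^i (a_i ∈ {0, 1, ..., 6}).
(a_0, …, a_2) = (6, 4, 4)

v_7(4/3) = 0 (numerator and denominator both coprime to 7), so x ∈ ℤ_7^×. Compute digits iteratively via a_i = x_i mod 7, x_{i+1} = (x_i − a_i)/7, with x_0 = x:
  x_0 = 4/3;  a_0 = 6;  x_1 = (x_0 − 6)/7 = -2/3
  x_1 = -2/3;  a_1 = 4;  x_2 = (x_1 − 4)/7 = -2/3
  x_2 = -2/3;  a_2 = 4;  x_3 = (x_2 − 4)/7 = -2/3
Digits: (6, 4, 4).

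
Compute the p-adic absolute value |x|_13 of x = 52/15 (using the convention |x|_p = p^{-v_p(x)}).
|52/15|_13 = 1/13

Step 1 — compute v_13(x) by factoring powers of 13 out of the numerator and denominator: v_13(52/15) = 1. Step 2 — apply |x|_p = p^{-v_p(x)} = 13^{-1} = 1/13.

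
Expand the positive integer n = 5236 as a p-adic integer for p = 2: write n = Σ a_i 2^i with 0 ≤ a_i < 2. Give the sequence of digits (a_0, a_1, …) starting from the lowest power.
(a_0, a_1, …) = (0, 0, 1, 0, 1, 1, 1, 0, 0, 0, 1, 0, 1)

Repeated division by 2 gives the digits low-to-high: 5236 = 1·2^2 + 1·2^4 + 1·2^5 + 1·2^6 + 1·2^10 + 1·2^12. Digit sequence: (0, 0, 1, 0, 1, 1, 1, 0, 0, 0, 1, 0, 1).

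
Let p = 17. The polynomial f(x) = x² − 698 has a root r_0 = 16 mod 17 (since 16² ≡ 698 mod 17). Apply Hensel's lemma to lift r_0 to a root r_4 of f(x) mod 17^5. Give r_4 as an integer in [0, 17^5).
r_4 = 607562 (mod 1419857)

Hensel's recurrence: r_{i+1} = r_i − f(r_i)·(f′(r_i))^{-1} mod 17^{i+2}, with f′(x) = 2x. Iterate:
  r_0 = 16 (mod 17)
  r_1 = 84 (mod 289)
  r_2 = 3263 (mod 4913)
  r_3 = 22915 (mod 83521)
  r_4 = 607562 (mod 1419857)
Final: r_4 = 607562, and one checks f(r_4) ≡ 0 mod 17^5.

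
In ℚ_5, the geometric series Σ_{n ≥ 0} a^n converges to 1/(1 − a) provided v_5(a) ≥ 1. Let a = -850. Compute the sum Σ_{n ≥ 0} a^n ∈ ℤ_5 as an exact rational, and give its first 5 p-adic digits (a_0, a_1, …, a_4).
Σ a^n = 1/(1 − a) = 1/851;  first 5 digits = (1, 0, 1, 3, 4)

v_5(a) = 2 ≥ 1, so the series converges in ℤ_5 to 1/(1 − a) = 1/(1 − (-850)) = 1/851. Expand this rational in ℤ_5: compute digits iteratively via d_i = x_i mod 5, x_{i+1} = (x_i − d_i)/5. The first 5 digits are (1, 0, 1, 3, 4).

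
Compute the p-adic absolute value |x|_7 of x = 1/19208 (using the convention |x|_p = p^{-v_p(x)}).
|1/19208|_7 = 2401

Step 1 — compute v_7(x) by factoring powers of 7 out of the numerator and denominator: v_7(1/19208) = -4. Step 2 — apply |x|_p = p^{-v_p(x)} = 7^{4} = 2401.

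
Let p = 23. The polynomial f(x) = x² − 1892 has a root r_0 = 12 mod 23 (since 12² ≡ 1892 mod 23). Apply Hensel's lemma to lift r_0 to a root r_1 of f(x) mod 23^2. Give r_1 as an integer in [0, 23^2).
r_1 = 173 (mod 529)

Hensel's recurrence: r_{i+1} = r_i − f(r_i)·(f′(r_i))^{-1} mod 23^{i+2}, with f′(x) = 2x. Iterate:
  r_0 = 12 (mod 23)
  r_1 = 173 (mod 529)
Final: r_1 = 173, and one checks f(r_1) ≡ 0 mod 23^2.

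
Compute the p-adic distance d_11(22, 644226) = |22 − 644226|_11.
d_11(22, 644226) = 1/161051

Step 1 — x − y = 22 − 644226 = -644204. Step 2 — v_11(-644204) = 5 (factor: -644204 = −(11^5 · 4); the sign does not affect v_p). Step 3 — |x − y|_11 = 11^{-5} = 1/161051.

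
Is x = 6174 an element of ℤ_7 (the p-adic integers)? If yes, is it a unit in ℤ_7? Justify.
x ∈ ℤ_7 but not a unit; v_7(x) = 3 > 0

ℤ_7 = {x ∈ ℚ_7 : v_7(x) ≥ 0} and ℤ_7^× = {x ∈ ℤ_7 : v_7(x) = 0}. Here v_7(6174) = v_7(num) − v_7(den) = 3; compare against these criteria.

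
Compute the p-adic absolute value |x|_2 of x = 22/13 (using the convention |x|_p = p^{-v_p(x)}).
|22/13|_2 = 1/2

Step 1 — compute v_2(x) by factoring powers of 2 out of the numerator and denominator: v_2(22/13) = 1. Step 2 — apply |x|_p = p^{-v_p(x)} = 2^{-1} = 1/2.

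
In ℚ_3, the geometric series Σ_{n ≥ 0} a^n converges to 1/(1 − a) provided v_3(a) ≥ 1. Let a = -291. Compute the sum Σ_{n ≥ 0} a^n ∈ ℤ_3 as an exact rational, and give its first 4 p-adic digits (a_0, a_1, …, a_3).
Σ a^n = 1/(1 − a) = 1/292;  first 4 digits = (1, 2, 1, 1)

v_3(a) = 1 ≥ 1, so the series converges in ℤ_3 to 1/(1 − a) = 1/(1 − (-291)) = 1/292. Expand this rational in ℤ_3: compute digits iteratively via d_i = x_i mod 3, x_{i+1} = (x_i − d_i)/3. The first 4 digits are (1, 2, 1, 1).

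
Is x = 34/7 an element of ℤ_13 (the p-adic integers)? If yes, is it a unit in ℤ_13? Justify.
x ∈ ℤ_13^× (unit); v_13(x) = 0

ℤ_13 = {x ∈ ℚ_13 : v_13(x) ≥ 0} and ℤ_13^× = {x ∈ ℤ_13 : v_13(x) = 0}. Here v_13(34/7) = v_13(num) − v_13(den) = 0; compare against these criteria.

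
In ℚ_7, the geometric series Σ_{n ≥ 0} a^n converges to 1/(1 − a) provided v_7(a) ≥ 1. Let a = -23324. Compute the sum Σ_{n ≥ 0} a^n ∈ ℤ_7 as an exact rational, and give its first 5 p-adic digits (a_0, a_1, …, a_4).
Σ a^n = 1/(1 − a) = 1/23325;  first 5 digits = (1, 0, 0, 2, 4)

v_7(a) = 3 ≥ 1, so the series converges in ℤ_7 to 1/(1 − a) = 1/(1 − (-23324)) = 1/23325. Expand this rational in ℤ_7: compute digits iteratively via d_i = x_i mod 7, x_{i+1} = (x_i − d_i)/7. The first 5 digits are (1, 0, 0, 2, 4).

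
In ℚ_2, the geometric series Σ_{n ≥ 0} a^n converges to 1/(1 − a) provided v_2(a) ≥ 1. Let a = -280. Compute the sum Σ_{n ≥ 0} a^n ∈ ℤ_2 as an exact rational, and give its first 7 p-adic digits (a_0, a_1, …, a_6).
Σ a^n = 1/(1 − a) = 1/281;  first 7 digits = (1, 0, 0, 1, 0, 1, 0)

v_2(a) = 3 ≥ 1, so the series converges in ℤ_2 to 1/(1 − a) = 1/(1 − (-280)) = 1/281. Expand this rational in ℤ_2: compute digits iteratively via d_i = x_i mod 2, x_{i+1} = (x_i − d_i)/2. The first 7 digits are (1, 0, 0, 1, 0, 1, 0).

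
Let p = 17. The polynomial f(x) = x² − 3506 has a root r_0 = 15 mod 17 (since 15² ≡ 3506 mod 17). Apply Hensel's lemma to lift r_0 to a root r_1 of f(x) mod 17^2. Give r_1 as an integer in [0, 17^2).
r_1 = 134 (mod 289)

Hensel's recurrence: r_{i+1} = r_i − f(r_i)·(f′(r_i))^{-1} mod 17^{i+2}, with f′(x) = 2x. Iterate:
  r_0 = 15 (mod 17)
  r_1 = 134 (mod 289)
Final: r_1 = 134, and one checks f(r_1) ≡ 0 mod 17^2.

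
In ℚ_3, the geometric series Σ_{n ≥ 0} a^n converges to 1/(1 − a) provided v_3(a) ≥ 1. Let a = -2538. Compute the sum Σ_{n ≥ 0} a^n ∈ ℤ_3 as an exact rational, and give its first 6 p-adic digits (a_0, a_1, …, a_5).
Σ a^n = 1/(1 − a) = 1/2539;  first 6 digits = (1, 0, 0, 2, 1, 1)

v_3(a) = 3 ≥ 1, so the series converges in ℤ_3 to 1/(1 − a) = 1/(1 − (-2538)) = 1/2539. Expand this rational in ℤ_3: compute digits iteratively via d_i = x_i mod 3, x_{i+1} = (x_i − d_i)/3. The first 6 digits are (1, 0, 0, 2, 1, 1).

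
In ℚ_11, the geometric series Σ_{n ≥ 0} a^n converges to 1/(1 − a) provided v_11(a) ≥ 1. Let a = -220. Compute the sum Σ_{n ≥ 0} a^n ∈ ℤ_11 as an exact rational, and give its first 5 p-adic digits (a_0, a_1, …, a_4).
Σ a^n = 1/(1 − a) = 1/221;  first 5 digits = (1, 2, 2, 0, 7)

v_11(a) = 1 ≥ 1, so the series converges in ℤ_11 to 1/(1 − a) = 1/(1 − (-220)) = 1/221. Expand this rational in ℤ_11: compute digits iteratively via d_i = x_i mod 11, x_{i+1} = (x_i − d_i)/11. The first 5 digits are (1, 2, 2, 0, 7).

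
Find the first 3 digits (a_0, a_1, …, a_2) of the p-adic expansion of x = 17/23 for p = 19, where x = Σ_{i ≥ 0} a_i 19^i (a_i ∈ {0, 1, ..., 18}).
(a_0, …, a_2) = (9, 7, 12)

v_19(17/23) = 0 (numerator and denominator both coprime to 19), so x ∈ ℤ_19^×. Compute digits iteratively via a_i = x_i mod 19, x_{i+1} = (x_i − a_i)/19, with x_0 = x:
  x_0 = 17/23;  a_0 = 9;  x_1 = (x_0 − 9)/19 = -10/23
  x_1 = -10/23;  a_1 = 7;  x_2 = (x_1 − 7)/19 = -9/23
  x_2 = -9/23;  a_2 = 12;  x_3 = (x_2 − 12)/19 = -15/23
Digits: (9, 7, 12).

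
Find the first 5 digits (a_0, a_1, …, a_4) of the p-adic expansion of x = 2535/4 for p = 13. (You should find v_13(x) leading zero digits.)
(a_0, …, a_4) = (0, 0, 7, 3, 3)

v_13(2535/4) = 2, so a_0 = ... = a_1 = 0. Factor out: x = 13^2 · u with u = 15/4 a unit in ℤ_13. Expand u iteratively via a_{v+i} = u_i mod 13, u_{i+1} = (u_i − a_{v+i})/13:
  u_0 = 15/4;  a_2 = 7;  u_1 = (u_0 − 7)/13 = -1/4
  u_1 = -1/4;  a_3 = 3;  u_2 = (u_1 − 3)/13 = -1/4
  u_2 = -1/4;  a_4 = 3;  u_3 = (u_2 − 3)/13 = -1/4
Digits: (0, 0, 7, 3, 3).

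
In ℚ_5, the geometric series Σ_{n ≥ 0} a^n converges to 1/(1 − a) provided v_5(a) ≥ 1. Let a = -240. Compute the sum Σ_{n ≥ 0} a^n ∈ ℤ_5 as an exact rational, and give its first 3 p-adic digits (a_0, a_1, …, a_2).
Σ a^n = 1/(1 − a) = 1/241;  first 3 digits = (1, 2, 4)

v_5(a) = 1 ≥ 1, so the series converges in ℤ_5 to 1/(1 − a) = 1/(1 − (-240)) = 1/241. Expand this rational in ℤ_5: compute digits iteratively via d_i = x_i mod 5, x_{i+1} = (x_i − d_i)/5. The first 3 digits are (1, 2, 4).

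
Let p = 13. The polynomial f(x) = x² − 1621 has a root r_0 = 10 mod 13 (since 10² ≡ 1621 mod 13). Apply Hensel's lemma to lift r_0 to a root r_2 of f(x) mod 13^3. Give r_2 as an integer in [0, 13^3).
r_2 = 855 (mod 2197)

Hensel's recurrence: r_{i+1} = r_i − f(r_i)·(f′(r_i))^{-1} mod 13^{i+2}, with f′(x) = 2x. Iterate:
  r_0 = 10 (mod 13)
  r_1 = 10 (mod 169)
  r_2 = 855 (mod 2197)
Final: r_2 = 855, and one checks f(r_2) ≡ 0 mod 13^3.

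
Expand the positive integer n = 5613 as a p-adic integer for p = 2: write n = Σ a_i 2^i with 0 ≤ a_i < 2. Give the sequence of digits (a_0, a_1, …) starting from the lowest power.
(a_0, a_1, …) = (1, 0, 1, 1, 0, 1, 1, 1, 1, 0, 1, 0, 1)

Repeated division by 2 gives the digits low-to-high: 5613 = 1 + 1·2^2 + 1·2^3 + 1·2^5 + 1·2^6 + 1·2^7 + 1·2^8 + 1·2^10 + 1·2^12. Digit sequence: (1, 0, 1, 1, 0, 1, 1, 1, 1, 0, 1, 0, 1).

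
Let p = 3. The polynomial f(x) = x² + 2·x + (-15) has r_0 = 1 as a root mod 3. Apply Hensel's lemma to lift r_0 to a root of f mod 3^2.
r_1 = 4 (mod 9)

Hensel: r_{i+1} = r_i − f(r_i)·(f′(r_i))^{-1} mod 3^{i+2}, f′(x) = 2x + 2. Iterate:
  r_0 = 1 (mod 3)
  r_1 = 4 (mod 9)
Final: r = 4 satisfies f(r) ≡ 0 mod 3^2.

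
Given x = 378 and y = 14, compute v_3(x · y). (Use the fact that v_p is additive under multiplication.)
v_3(5292) = 3

v_p(x) = 3 (factor: 378 = 3^3 · 14); v_p(y) = 0 (factor: 14 = 3^0 · 14). Additivity: v_p(xy) = v_p(x) + v_p(y) = 3 + 0 = 3. (Direct check: xy = 5292 = 3^3 · (196).)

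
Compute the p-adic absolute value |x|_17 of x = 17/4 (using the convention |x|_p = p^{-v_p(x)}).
|17/4|_17 = 1/17

Step 1 — compute v_17(x) by factoring powers of 17 out of the numerator and denominator: v_17(17/4) = 1. Step 2 — apply |x|_p = p^{-v_p(x)} = 17^{-1} = 1/17.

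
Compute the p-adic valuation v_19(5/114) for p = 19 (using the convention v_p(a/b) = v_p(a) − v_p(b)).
v_19(5/114) = -1

Factor powers of 19 from the numerator and denominator of the reduced fraction: 5 = 19^0 · 5 and 114 = 19^1 · 6. Apply v_p(a/b) = v_p(a) − v_p(b): v_19(5/114) = 0 − 1 = -1.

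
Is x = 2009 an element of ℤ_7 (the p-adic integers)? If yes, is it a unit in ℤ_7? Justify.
x ∈ ℤ_7 but not a unit; v_7(x) = 2 > 0

ℤ_7 = {x ∈ ℚ_7 : v_7(x) ≥ 0} and ℤ_7^× = {x ∈ ℤ_7 : v_7(x) = 0}. Here v_7(2009) = v_7(num) − v_7(den) = 2; compare against these criteria.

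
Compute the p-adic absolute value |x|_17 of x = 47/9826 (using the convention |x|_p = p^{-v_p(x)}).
|47/9826|_17 = 4913

Step 1 — compute v_17(x) by factoring powers of 17 out of the numerator and denominator: v_17(47/9826) = -3. Step 2 — apply |x|_p = p^{-v_p(x)} = 17^{3} = 4913.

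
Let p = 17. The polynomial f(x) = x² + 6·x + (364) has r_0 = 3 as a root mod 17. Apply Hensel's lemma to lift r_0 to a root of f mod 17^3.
r_2 = 1295 (mod 4913)

Hensel: r_{i+1} = r_i − f(r_i)·(f′(r_i))^{-1} mod 17^{i+2}, f′(x) = 2x + 6. Iterate:
  r_0 = 3 (mod 17)
  r_1 = 139 (mod 289)
  r_2 = 1295 (mod 4913)
Final: r = 1295 satisfies f(r) ≡ 0 mod 17^3.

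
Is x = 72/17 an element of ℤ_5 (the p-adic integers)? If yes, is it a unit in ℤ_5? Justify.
x ∈ ℤ_5^× (unit); v_5(x) = 0

ℤ_5 = {x ∈ ℚ_5 : v_5(x) ≥ 0} and ℤ_5^× = {x ∈ ℤ_5 : v_5(x) = 0}. Here v_5(72/17) = v_5(num) − v_5(den) = 0; compare against these criteria.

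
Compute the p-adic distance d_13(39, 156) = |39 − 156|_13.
d_13(39, 156) = 1/13

Step 1 — x − y = 39 − 156 = -117. Step 2 — v_13(-117) = 1 (factor: -117 = −(13^1 · 9); the sign does not affect v_p). Step 3 — |x − y|_13 = 13^{-1} = 1/13.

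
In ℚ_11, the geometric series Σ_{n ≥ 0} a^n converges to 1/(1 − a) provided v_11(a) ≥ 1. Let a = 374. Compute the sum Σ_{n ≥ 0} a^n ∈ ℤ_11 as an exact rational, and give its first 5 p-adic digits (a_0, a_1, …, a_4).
Σ a^n = 1/(1 − a) = -1/373;  first 5 digits = (1, 1, 4, 7, 8)

v_11(a) = 1 ≥ 1, so the series converges in ℤ_11 to 1/(1 − a) = 1/(1 − 374) = -1/373. Expand this rational in ℤ_11: compute digits iteratively via d_i = x_i mod 11, x_{i+1} = (x_i − d_i)/11. The first 5 digits are (1, 1, 4, 7, 8).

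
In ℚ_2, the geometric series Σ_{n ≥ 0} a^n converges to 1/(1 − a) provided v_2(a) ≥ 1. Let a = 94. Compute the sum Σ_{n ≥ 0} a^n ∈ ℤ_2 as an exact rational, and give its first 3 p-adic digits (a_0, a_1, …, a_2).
Σ a^n = 1/(1 − a) = -1/93;  first 3 digits = (1, 1, 0)

v_2(a) = 1 ≥ 1, so the series converges in ℤ_2 to 1/(1 − a) = 1/(1 − 94) = -1/93. Expand this rational in ℤ_2: compute digits iteratively via d_i = x_i mod 2, x_{i+1} = (x_i − d_i)/2. The first 3 digits are (1, 1, 0).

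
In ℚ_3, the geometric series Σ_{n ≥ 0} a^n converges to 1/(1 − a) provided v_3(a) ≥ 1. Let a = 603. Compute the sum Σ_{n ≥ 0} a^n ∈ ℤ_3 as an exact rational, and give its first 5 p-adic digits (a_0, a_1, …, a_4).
Σ a^n = 1/(1 − a) = -1/602;  first 5 digits = (1, 0, 1, 1, 2)

v_3(a) = 2 ≥ 1, so the series converges in ℤ_3 to 1/(1 − a) = 1/(1 − 603) = -1/602. Expand this rational in ℤ_3: compute digits iteratively via d_i = x_i mod 3, x_{i+1} = (x_i − d_i)/3. The first 5 digits are (1, 0, 1, 1, 2).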